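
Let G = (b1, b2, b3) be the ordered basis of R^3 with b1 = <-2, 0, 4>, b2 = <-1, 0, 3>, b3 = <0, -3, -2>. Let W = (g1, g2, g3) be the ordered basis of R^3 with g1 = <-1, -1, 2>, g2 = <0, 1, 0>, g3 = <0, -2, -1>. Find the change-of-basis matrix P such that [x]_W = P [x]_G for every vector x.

Column j of P is [bj]_W, since P maps G-coordinates to W-coordinates.
Expressing b1 in W: b1 = 2g1 + 2g2 + 0·g3, so column 1 of P is <2, 2, 0>.
Doing the same for each bj gives P = [[2, 1, 0], [2, -1, 1], [0, -1, 2]].

[[2, 1, 0], [2, -1, 1], [0, -1, 2]]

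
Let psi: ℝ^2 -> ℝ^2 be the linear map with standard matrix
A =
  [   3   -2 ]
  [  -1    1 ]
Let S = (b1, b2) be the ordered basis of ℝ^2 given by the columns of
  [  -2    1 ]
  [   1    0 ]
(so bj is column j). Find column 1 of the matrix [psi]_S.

Compute psi(b1) = A b1 = (-8, 3) in standard coordinates.
Then write this in S-coordinates: solve for y in y_1 b1 + y_2 b2 = (-8, 3).
This gives y = (3, -2), which is column 1 of [psi]_S.

(3, -2)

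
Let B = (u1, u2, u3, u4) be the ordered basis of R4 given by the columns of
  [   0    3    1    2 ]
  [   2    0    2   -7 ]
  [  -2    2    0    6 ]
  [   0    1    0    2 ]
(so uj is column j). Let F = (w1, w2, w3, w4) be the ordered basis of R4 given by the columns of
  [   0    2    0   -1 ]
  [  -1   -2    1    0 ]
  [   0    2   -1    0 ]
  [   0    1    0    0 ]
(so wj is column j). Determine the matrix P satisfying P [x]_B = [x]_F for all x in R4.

Column j of P is [uj]_F, since P maps B-coordinates to F-coordinates.
Expressing u1 in F: u1 = 0·w1 + 0·w2 + 2w3 + 0·w4, so column 1 of P is <0, 0, 2, 0>.
Doing the same for each uj gives P = [[0, -2, -2, 1], [0, 1, 0, 2], [2, 0, 0, -2], [0, -1, -1, 2]].

[[0, -2, -2, 1], [0, 1, 0, 2], [2, 0, 0, -2], [0, -1, -1, 2]]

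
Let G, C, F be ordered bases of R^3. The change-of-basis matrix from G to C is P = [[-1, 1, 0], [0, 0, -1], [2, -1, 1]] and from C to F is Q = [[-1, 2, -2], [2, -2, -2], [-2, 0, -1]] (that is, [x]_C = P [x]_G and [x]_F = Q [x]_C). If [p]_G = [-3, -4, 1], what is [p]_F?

[1, 2, 3]

Apply P to get C-coordinates [-1, -1, -1], then Q to get F-coordinates.
The result is [p]_F = [1, 2, 3].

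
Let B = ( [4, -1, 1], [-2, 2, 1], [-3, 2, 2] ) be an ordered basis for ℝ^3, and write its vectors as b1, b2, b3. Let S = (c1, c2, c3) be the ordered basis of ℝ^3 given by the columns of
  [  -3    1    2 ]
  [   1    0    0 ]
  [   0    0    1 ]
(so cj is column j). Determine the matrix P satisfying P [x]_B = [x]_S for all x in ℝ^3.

[[-1, 2, 2], [-1, 2, -1], [1, 1, 2]]

Let M have columns bj and N have columns cj. Then for every x, N [x]_S = x = M [x]_B, so P = N^(-1) M.
Since det N = -1, N^(-1) has integer entries; multiplying gives P = [[-1, 2, 2], [-1, 2, -1], [1, 1, 2]].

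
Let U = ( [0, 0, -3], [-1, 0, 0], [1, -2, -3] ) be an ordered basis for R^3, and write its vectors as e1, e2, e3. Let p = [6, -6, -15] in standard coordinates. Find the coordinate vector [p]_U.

[2, -3, 3]

[p]_U is the unique c with M c = p, where M has columns e1, ..., e3.
Row-reducing the augmented matrix [M | p] gives c = (2, -3, 3).
Check: 2e1 - 3e2 + 3e3 = [6, -6, -15].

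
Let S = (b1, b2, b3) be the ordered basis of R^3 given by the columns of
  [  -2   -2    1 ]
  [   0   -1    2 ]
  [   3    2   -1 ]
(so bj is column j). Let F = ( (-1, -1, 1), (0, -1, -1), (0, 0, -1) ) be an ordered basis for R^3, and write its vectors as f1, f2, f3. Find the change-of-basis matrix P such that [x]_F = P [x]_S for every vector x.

[[2, 2, -1], [-2, -1, -1], [1, 1, 1]]

Column j of P is [bj]_F, since P maps S-coordinates to F-coordinates.
Expressing b1 in F: b1 = 2f1 - 2f2 + f3, so column 1 of P is (2, -2, 1).
Doing the same for each bj gives P = [[2, 2, -1], [-2, -1, -1], [1, 1, 1]].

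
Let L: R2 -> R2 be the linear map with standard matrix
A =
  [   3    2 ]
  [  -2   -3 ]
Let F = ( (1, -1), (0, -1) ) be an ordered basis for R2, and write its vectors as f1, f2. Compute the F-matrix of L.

With P the matrix whose columns are f1, f2, [L]_F = P^(-1) A P.
Column by column: L(f1) = A f1 = (1, 1); its F-coordinates (1, -2) give column 1.
Continuing for each basis vector yields [L]_F = [[1, -2], [-2, -1]].

[[1, -2], [-2, -1]]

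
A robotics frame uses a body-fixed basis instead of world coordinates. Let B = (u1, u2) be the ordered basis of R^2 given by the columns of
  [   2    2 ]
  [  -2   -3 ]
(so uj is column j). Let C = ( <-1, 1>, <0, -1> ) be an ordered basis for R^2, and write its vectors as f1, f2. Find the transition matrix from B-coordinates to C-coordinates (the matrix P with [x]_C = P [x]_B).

Take x = uj: its B-coordinates are the j-th standard unit vector, so P e_j — column j of P — equals [uj]_C.
u1 = -2f1 + 0·f2, giving column 1 = <-2, 0>; repeating for each j gives P = [[-2, -2], [0, 1]].

[[-2, -2], [0, 1]]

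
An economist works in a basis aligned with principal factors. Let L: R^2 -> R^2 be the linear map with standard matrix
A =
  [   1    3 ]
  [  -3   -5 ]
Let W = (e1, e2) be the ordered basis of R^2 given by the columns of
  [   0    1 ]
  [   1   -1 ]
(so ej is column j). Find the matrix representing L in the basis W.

Let P have columns e1, e2. Then [L]_W = P^(-1) A P.
Here det P = -1, so P^(-1) is integer; computing A P first and then P^(-1)(A P) gives [[-2, 0], [3, -2]].

[[-2, 0], [3, -2]]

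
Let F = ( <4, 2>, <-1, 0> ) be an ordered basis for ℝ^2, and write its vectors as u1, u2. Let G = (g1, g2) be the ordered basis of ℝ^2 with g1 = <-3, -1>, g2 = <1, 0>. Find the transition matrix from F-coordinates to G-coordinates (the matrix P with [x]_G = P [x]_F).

[[-2, 0], [-2, -1]]

Let M have columns uj and N have columns gj. Then for every x, N [x]_G = x = M [x]_F, so P = N^(-1) M.
Since det N = 1, N^(-1) has integer entries; multiplying gives P = [[-2, 0], [-2, -1]].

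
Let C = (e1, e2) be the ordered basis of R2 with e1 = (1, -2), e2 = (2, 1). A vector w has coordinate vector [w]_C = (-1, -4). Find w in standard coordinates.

(-9, -2)

By definition w = -e1 - 4e2.
Summing componentwise gives (-9, -2).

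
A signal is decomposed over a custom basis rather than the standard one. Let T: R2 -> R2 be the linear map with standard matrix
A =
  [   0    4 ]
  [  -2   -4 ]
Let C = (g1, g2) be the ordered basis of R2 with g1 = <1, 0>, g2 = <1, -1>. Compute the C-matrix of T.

Let P have columns g1, g2. Then [T]_C = P^(-1) A P.
Here det P = -1, so P^(-1) is integer; computing A P first and then P^(-1)(A P) gives [[-2, -2], [2, -2]].

[[-2, -2], [2, -2]]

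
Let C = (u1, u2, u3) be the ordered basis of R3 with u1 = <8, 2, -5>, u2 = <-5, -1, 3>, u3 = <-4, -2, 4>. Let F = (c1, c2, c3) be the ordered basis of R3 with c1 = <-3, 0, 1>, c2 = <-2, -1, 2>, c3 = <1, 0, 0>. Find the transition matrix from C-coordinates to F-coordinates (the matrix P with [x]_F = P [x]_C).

[[-1, 1, 0], [-2, 1, 2], [1, 0, 0]]

Column j of P is [uj]_F, since P maps C-coordinates to F-coordinates.
Expressing u1 in F: u1 = -c1 - 2c2 + c3, so column 1 of P is <-1, -2, 1>.
Doing the same for each uj gives P = [[-1, 1, 0], [-2, 1, 2], [1, 0, 0]].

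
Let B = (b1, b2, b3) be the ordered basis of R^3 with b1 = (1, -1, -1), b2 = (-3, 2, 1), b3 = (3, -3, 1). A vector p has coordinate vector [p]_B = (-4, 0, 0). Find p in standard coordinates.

By definition p = -4b1 + 0·b2 + 0·b3.
Summing componentwise gives (-4, 4, 4).

(-4, 4, 4)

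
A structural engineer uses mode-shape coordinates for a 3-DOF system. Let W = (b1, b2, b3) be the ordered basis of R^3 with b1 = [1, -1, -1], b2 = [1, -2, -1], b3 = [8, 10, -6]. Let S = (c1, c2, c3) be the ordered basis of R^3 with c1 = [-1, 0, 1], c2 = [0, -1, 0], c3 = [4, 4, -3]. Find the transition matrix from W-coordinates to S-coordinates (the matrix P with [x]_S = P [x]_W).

Column j of P is [bj]_S, since P maps W-coordinates to S-coordinates.
Expressing b1 in S: b1 = -c1 + c2 + 0·c3, so column 1 of P is [-1, 1, 0].
Doing the same for each bj gives P = [[-1, -1, 0], [1, 2, -2], [0, 0, 2]].

[[-1, -1, 0], [1, 2, -2], [0, 0, 2]]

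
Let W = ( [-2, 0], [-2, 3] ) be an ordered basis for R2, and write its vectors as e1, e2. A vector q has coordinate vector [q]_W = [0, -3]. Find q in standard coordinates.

q = M [q]_W, where M has columns e1, e2.
Carrying out the matrix-vector product, q = [6, -9].

[6, -9]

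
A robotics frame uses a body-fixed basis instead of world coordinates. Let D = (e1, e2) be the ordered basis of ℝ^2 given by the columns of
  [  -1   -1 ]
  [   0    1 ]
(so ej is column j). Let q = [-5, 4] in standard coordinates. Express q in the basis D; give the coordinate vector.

[1, 4]

[q]_D is the unique c with M c = q, where M has columns e1, e2.
System: -c_1 - c_2 = -5, 0c_1 + c_2 = 4; solving gives c_1 = 1, c_2 = 4.
Check: e1 + 4e2 = [-5, 4].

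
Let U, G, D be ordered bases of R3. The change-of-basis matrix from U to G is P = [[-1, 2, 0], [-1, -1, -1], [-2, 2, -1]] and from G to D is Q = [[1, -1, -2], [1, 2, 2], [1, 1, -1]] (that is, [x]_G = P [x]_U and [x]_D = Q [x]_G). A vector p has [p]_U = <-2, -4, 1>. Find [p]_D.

Composing the changes, [p]_D = Q P [p]_U.
Q P = [[4, -1, 3], [-7, 4, -4], [0, -1, 0]]; applying this to <-2, -4, 1> gives <-1, -6, 4>.

<-1, -6, 4>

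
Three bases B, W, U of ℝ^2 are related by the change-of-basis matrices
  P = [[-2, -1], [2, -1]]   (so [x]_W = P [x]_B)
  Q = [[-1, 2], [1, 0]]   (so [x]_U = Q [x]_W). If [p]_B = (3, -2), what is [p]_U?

(20, -4)

Composing the changes, [p]_U = Q P [p]_B.
Q P = [[6, -1], [-2, -1]]; applying this to (3, -2) gives (20, -4).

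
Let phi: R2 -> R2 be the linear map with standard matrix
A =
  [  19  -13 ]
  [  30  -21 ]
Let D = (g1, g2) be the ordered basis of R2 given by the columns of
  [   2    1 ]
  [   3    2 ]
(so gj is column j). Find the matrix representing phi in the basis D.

[[1, -2], [-3, -3]]

Let P have columns g1, g2. Then [phi]_D = P^(-1) A P.
Here det P = 1, so P^(-1) is integer; computing A P first and then P^(-1)(A P) gives [[1, -2], [-3, -3]].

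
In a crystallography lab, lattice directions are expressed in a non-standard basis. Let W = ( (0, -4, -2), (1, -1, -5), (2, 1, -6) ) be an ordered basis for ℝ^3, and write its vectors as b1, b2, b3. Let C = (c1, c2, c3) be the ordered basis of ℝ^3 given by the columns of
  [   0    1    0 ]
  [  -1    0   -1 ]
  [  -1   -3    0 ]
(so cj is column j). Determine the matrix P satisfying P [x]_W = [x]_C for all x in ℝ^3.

Take x = bj: its W-coordinates are the j-th standard unit vector, so P e_j — column j of P — equals [bj]_C.
b1 = 2c1 + 0·c2 + 2c3, giving column 1 = (2, 0, 2); repeating for each j gives P = [[2, 2, 0], [0, 1, 2], [2, -1, -1]].

[[2, 2, 0], [0, 1, 2], [2, -1, -1]]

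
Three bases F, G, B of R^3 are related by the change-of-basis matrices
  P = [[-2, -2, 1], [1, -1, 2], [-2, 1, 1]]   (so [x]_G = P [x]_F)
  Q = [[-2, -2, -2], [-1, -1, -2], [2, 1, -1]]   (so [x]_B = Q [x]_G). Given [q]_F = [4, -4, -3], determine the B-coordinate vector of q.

[32, 31, 11]

Apply P to get G-coordinates [-3, 2, -15], then Q to get B-coordinates.
The result is [q]_B = [32, 31, 11].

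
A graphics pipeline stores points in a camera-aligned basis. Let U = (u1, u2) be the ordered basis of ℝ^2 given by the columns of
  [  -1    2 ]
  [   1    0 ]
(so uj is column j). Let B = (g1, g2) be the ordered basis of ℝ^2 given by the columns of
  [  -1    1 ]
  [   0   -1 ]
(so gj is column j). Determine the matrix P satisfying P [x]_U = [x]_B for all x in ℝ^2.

[[0, -2], [-1, 0]]

Take x = uj: its U-coordinates are the j-th standard unit vector, so P e_j — column j of P — equals [uj]_B.
u1 = 0·g1 - g2, giving column 1 = (0, -1); repeating for each j gives P = [[0, -2], [-1, 0]].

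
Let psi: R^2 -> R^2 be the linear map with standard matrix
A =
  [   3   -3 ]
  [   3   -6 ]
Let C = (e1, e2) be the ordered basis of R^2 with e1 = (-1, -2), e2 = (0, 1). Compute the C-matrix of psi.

[[-3, 3], [3, 0]]

With P the matrix whose columns are e1, e2, [psi]_C = P^(-1) A P.
Column by column: psi(e1) = A e1 = (3, 9); its C-coordinates (-3, 3) give column 1.
Continuing for each basis vector yields [psi]_C = [[-3, 3], [3, 0]].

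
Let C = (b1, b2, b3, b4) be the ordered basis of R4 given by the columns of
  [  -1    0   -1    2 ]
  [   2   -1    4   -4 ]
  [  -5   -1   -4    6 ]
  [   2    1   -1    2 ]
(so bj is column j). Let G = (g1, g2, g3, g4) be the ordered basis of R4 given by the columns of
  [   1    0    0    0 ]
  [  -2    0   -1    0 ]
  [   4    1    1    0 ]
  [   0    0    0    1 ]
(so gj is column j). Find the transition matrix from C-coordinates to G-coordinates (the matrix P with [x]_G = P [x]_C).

Let M have columns bj and N have columns gj. Then for every x, N [x]_G = x = M [x]_C, so P = N^(-1) M.
Since det N = 1, N^(-1) has integer entries; multiplying gives P = [[-1, 0, -1, 2], [-1, -2, 2, -2], [0, 1, -2, 0], [2, 1, -1, 2]].

[[-1, 0, -1, 2], [-1, -2, 2, -2], [0, 1, -2, 0], [2, 1, -1, 2]]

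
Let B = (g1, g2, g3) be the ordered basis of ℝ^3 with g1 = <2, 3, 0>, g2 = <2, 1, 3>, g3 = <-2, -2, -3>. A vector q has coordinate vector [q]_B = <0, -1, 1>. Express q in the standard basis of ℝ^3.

q = M [q]_B, where M has columns g1, ..., g3.
Carrying out the matrix-vector product, q = <-4, -3, -6>.

<-4, -3, -6>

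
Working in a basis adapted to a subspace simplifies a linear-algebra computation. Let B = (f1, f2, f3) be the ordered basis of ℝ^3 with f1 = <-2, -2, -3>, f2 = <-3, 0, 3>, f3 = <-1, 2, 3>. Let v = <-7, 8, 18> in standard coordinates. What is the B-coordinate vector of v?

<-1, 2, 3>

We seek scalars with c_1 f1 + ... + c_3 f3 = v; equivalently solve M c = v where the columns of M are f1, ..., f3.
Gaussian elimination on [M | v] yields c = (-1, 2, 3).
Check: -f1 + 2f2 + 3f3 = <-7, 8, 18>.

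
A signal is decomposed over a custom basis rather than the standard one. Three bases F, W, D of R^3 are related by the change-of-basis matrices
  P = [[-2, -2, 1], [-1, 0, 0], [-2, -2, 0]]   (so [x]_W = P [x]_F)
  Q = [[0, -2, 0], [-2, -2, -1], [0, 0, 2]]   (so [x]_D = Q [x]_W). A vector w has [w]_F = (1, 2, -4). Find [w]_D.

(2, 28, -12)

First [w]_W = P [w]_F = (-10, -1, -6).
Then [w]_D = Q [w]_W = (2, 28, -12).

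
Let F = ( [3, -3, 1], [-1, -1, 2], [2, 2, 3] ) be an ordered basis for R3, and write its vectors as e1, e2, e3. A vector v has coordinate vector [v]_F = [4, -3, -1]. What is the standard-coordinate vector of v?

v = M [v]_F, where M has columns e1, ..., e3.
Carrying out the matrix-vector product, v = [13, -11, -5].

[13, -11, -5]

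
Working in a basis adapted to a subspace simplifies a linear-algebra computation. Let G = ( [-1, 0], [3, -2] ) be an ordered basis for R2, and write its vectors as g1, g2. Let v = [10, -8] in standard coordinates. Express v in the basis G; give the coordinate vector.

We seek scalars with c_1 g1 + c_2 g2 = v; equivalently solve M c = v where the columns of M are g1, g2.
System: -c_1 + 3c_2 = 10, 0c_1 - 2c_2 = -8; solving gives c_1 = 2, c_2 = 4.
Check: 2g1 + 4g2 = [10, -8].

[2, 4]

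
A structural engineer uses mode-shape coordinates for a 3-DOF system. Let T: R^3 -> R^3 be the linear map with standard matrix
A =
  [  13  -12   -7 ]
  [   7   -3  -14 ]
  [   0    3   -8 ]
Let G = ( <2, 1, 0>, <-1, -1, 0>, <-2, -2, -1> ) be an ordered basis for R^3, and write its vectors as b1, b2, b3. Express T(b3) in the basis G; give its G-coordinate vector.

<-1, -3, -2>

Compute T(b3) = A b3 = <5, 6, 2> in standard coordinates.
Then write this in G-coordinates: solve for y in y_1 b1 + ... + y_3 b3 = <5, 6, 2>.
This gives y = <-1, -3, -2>, which is column 3 of [T]_G.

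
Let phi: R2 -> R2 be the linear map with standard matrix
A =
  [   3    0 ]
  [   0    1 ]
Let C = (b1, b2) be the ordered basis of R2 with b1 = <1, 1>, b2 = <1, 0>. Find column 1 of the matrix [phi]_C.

Column 1 of [phi]_C is the C-coordinate vector of phi(b1).
In standard coordinates phi(b1) = A b1 = <3, 1>.
Converting to C: <3, 1> = b1 + 2b2, so the coordinate vector is <1, 2>.

<1, 2>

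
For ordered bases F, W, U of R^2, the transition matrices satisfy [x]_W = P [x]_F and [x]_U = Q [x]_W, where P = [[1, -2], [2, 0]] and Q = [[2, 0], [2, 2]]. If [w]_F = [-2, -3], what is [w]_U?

[8, 0]

Composing the changes, [w]_U = Q P [w]_F.
Q P = [[2, -4], [6, -4]]; applying this to [-2, -3] gives [8, 0].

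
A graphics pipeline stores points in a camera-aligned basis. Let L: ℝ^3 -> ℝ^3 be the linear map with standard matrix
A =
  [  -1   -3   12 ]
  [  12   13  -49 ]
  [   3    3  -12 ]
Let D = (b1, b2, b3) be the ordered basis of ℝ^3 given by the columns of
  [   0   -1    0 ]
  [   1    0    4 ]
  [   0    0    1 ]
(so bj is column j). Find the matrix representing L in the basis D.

[[1, 0, 3], [3, -1, 0], [3, -3, 0]]

The j-th column of [L]_D is [L(bj)]_D.
L(b1) = A b1 = [-3, 13, 3] = b1 + 3b2 + 3b3, so column 1 is [1, 3, 3].
Repeating for b2, b3 and assembling the columns gives [[1, 0, 3], [3, -1, 0], [3, -3, 0]].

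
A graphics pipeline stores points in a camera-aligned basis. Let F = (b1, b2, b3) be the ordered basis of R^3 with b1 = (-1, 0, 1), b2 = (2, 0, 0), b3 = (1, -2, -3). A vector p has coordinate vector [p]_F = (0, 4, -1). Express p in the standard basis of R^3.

(7, 2, 3)

By definition p = 0·b1 + 4b2 - b3.
Summing componentwise gives (7, 2, 3).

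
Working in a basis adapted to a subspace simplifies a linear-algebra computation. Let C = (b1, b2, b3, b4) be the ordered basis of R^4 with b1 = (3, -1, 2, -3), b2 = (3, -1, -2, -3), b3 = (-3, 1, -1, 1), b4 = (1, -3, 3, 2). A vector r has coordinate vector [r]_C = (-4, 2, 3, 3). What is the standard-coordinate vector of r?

(-12, -4, -6, 15)

r = M [r]_C, where M has columns b1, ..., b4.
Carrying out the matrix-vector product, r = (-12, -4, -6, 15).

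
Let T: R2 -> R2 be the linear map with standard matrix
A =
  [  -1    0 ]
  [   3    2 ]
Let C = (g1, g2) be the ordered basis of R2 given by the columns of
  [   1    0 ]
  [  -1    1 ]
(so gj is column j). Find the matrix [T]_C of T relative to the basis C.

[[-1, 0], [0, 2]]

With P the matrix whose columns are g1, g2, [T]_C = P^(-1) A P.
Column by column: T(g1) = A g1 = <-1, 1>; its C-coordinates <-1, 0> give column 1.
Continuing for each basis vector yields [T]_C = [[-1, 0], [0, 2]].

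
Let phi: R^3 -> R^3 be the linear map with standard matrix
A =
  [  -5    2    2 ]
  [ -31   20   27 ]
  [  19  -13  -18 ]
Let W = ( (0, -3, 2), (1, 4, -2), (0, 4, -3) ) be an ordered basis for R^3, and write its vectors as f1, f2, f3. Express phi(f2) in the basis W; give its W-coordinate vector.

Column 2 of [phi]_W is the W-coordinate vector of phi(f2).
In standard coordinates phi(f2) = A f2 = (-1, -5, 3).
Converting to W: (-1, -5, 3) = -f1 - f2 - f3, so the coordinate vector is (-1, -1, -1).

(-1, -1, -1)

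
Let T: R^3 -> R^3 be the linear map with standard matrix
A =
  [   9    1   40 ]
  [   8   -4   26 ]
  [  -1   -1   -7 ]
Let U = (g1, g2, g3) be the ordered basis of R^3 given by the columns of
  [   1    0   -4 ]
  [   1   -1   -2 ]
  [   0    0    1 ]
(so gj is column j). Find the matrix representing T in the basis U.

[[2, 3, -2], [2, -3, -2], [-2, 1, -1]]

Let P have columns g1, ..., g3. Then [T]_U = P^(-1) A P.
Here det P = -1, so P^(-1) is integer; computing A P first and then P^(-1)(A P) gives [[2, 3, -2], [2, -3, -2], [-2, 1, -1]].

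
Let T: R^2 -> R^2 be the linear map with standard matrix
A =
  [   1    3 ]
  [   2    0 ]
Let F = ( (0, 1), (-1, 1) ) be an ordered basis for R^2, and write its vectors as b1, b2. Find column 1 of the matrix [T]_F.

Column 1 of [T]_F is the F-coordinate vector of T(b1).
In standard coordinates T(b1) = A b1 = (3, 0).
Converting to F: (3, 0) = 3b1 - 3b2, so the coordinate vector is (3, -3).

(3, -3)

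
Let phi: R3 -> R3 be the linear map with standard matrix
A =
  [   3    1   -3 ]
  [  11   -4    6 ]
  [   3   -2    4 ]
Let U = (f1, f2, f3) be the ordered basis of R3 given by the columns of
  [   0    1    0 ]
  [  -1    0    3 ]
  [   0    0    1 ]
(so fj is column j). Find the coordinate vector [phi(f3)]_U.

<0, 0, -2>

Column 3 of [phi]_U is the U-coordinate vector of phi(f3).
In standard coordinates phi(f3) = A f3 = <0, -6, -2>.
Converting to U: <0, -6, -2> = 0·f1 + 0·f2 - 2f3, so the coordinate vector is <0, 0, -2>.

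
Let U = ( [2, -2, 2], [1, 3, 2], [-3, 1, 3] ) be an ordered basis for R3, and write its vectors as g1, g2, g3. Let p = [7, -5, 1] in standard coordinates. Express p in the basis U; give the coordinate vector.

[2, 0, -1]

Write p = c_1 g1 + ... + c_3 g3 and solve for the c_i.
Solving this 3x3 system gives c = (2, 0, -1).
Check: 2g1 + 0·g2 - g3 = [7, -5, 1].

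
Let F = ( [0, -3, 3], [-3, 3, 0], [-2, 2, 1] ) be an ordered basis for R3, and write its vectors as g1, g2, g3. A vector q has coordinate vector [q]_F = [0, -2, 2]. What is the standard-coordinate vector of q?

By definition q = 0·g1 - 2g2 + 2g3.
Summing componentwise gives [2, -2, 2].

[2, -2, 2]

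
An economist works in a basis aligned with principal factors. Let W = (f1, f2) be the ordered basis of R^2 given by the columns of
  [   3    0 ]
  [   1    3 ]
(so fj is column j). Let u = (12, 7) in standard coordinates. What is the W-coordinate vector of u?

(4, 1)

[u]_W is the unique c with M c = u, where M has columns f1, f2.
System: 3c_1 + 0c_2 = 12, c_1 + 3c_2 = 7; solving gives c_1 = 4, c_2 = 1.
Check: 4f1 + f2 = (12, 7).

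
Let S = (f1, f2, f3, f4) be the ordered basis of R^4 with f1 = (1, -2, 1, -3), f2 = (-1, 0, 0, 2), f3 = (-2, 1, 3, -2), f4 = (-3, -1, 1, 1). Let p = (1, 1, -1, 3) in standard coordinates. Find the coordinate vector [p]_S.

[p]_S is the unique c with M c = p, where M has columns f1, ..., f4.
Gaussian elimination on [M | p] yields c = (0, 2, 0, -1).
Check: 0·f1 + 2f2 + 0·f3 - f4 = (1, 1, -1, 3).

(0, 2, 0, -1)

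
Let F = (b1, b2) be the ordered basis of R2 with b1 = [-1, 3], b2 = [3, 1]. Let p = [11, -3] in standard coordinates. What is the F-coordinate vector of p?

[-2, 3]

Write p = c_1 b1 + c_2 b2 and solve for the c_i.
System: -c_1 + 3c_2 = 11, 3c_1 + c_2 = -3; solving gives c_1 = -2, c_2 = 3.
Check: -2b1 + 3b2 = [11, -3].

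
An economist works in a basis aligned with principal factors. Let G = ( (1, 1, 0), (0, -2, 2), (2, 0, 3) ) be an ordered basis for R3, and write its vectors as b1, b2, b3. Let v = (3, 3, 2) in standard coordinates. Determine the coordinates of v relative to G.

We seek scalars with c_1 b1 + ... + c_3 b3 = v; equivalently solve M c = v where the columns of M are b1, ..., b3.
Gaussian elimination on [M | v] yields c = (-1, -2, 2).
Check: -b1 - 2b2 + 2b3 = (3, 3, 2).

(-1, -2, 2)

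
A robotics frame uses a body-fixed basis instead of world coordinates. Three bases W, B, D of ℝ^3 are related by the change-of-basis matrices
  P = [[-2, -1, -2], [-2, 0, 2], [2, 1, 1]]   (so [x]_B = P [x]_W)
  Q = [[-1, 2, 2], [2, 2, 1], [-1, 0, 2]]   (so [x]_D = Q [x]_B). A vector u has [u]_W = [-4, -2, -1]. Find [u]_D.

[-22, 25, -34]

First [u]_B = P [u]_W = [12, 6, -11].
Then [u]_D = Q [u]_B = [-22, 25, -34].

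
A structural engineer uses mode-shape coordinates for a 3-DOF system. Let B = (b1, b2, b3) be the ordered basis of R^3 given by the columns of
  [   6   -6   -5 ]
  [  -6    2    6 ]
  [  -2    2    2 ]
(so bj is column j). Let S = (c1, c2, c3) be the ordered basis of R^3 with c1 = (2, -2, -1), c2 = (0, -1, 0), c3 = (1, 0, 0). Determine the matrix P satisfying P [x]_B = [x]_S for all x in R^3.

[[2, -2, -2], [2, 2, -2], [2, -2, -1]]

Let M have columns bj and N have columns cj. Then for every x, N [x]_S = x = M [x]_B, so P = N^(-1) M.
Since det N = -1, N^(-1) has integer entries; multiplying gives P = [[2, -2, -2], [2, 2, -2], [2, -2, -1]].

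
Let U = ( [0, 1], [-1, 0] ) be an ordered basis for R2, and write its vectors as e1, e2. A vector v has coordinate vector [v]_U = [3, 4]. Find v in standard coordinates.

By definition v = 3e1 + 4e2.
Summing componentwise gives [-4, 3].

[-4, 3]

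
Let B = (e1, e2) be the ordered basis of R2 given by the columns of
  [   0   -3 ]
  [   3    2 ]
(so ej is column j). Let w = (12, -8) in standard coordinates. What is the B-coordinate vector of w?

(0, -4)

We seek scalars with c_1 e1 + c_2 e2 = w; equivalently solve M c = w where the columns of M are e1, e2.
System: 0c_1 - 3c_2 = 12, 3c_1 + 2c_2 = -8; solving gives c_1 = 0, c_2 = -4.
Check: 0·e1 - 4e2 = (12, -8).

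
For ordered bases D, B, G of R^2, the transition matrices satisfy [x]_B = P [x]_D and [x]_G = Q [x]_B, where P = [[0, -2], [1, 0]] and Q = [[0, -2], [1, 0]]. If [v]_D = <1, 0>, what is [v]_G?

<-2, 0>

First [v]_B = P [v]_D = <0, 1>.
Then [v]_G = Q [v]_B = <-2, 0>.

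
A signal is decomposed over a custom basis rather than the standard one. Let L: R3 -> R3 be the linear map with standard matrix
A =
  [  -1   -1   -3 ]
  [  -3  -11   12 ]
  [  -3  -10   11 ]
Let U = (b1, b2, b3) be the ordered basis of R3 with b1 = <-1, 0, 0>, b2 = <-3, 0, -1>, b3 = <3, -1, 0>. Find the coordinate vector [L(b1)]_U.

<-1, -3, -3>

Column 1 of [L]_U is the U-coordinate vector of L(b1).
In standard coordinates L(b1) = A b1 = <1, 3, 3>.
Converting to U: <1, 3, 3> = -b1 - 3b2 - 3b3, so the coordinate vector is <-1, -3, -3>.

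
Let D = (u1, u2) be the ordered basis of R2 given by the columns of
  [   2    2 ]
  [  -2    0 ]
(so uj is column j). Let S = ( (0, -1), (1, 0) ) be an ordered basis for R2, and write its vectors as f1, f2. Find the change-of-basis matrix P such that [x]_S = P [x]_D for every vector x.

Column j of P is [uj]_S, since P maps D-coordinates to S-coordinates.
Expressing u1 in S: u1 = 2f1 + 2f2, so column 1 of P is (2, 2).
Doing the same for each uj gives P = [[2, 0], [2, 2]].

[[2, 0], [2, 2]]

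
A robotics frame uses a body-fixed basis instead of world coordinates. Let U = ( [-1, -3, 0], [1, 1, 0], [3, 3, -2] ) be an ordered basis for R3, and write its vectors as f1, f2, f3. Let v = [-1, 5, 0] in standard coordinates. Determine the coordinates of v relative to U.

[v]_U is the unique c with M c = v, where M has columns f1, ..., f3.
Gaussian elimination on [M | v] yields c = (-3, -4, 0).
Check: -3f1 - 4f2 + 0·f3 = [-1, 5, 0].

[-3, -4, 0]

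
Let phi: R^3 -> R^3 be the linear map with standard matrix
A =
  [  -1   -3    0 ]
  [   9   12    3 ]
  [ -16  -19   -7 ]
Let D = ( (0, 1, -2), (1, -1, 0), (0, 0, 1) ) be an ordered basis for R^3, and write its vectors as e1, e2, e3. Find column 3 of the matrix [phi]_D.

(3, 0, -1)

Compute phi(e3) = A e3 = (0, 3, -7) in standard coordinates.
Then write this in D-coordinates: solve for y in y_1 e1 + ... + y_3 e3 = (0, 3, -7).
This gives y = (3, 0, -1), which is column 3 of [phi]_D.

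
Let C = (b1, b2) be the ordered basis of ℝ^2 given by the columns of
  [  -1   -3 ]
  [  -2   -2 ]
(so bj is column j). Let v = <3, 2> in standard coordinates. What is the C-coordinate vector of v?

Write v = c_1 b1 + c_2 b2 and solve for the c_i.
System: -c_1 - 3c_2 = 3, -2c_1 - 2c_2 = 2; solving gives c_1 = 0, c_2 = -1.
Check: 0·b1 - b2 = <3, 2>.

<0, -1>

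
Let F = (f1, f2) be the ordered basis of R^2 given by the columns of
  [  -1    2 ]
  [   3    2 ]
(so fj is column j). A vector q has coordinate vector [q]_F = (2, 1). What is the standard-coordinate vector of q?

By definition q = 2f1 + f2.
Summing componentwise gives (0, 8).

(0, 8)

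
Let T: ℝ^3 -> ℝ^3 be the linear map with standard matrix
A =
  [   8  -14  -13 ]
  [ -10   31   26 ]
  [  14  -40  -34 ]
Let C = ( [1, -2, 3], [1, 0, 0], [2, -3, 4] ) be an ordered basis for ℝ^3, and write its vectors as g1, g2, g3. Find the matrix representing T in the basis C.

[[0, 2, 0], [1, 2, 0], [-2, 2, 3]]

The j-th column of [T]_C is [T(gj)]_C.
T(g1) = A g1 = [-3, 6, -8] = 0·g1 + g2 - 2g3, so column 1 is [0, 1, -2].
Repeating for g2, g3 and assembling the columns gives [[0, 2, 0], [1, 2, 0], [-2, 2, 3]].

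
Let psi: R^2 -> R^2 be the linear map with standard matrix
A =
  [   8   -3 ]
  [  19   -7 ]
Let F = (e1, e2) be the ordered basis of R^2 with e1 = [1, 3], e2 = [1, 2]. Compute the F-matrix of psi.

[[0, 1], [-1, 1]]

With P the matrix whose columns are e1, e2, [psi]_F = P^(-1) A P.
Column by column: psi(e1) = A e1 = [-1, -2]; its F-coordinates [0, -1] give column 1.
Continuing for each basis vector yields [psi]_F = [[0, 1], [-1, 1]].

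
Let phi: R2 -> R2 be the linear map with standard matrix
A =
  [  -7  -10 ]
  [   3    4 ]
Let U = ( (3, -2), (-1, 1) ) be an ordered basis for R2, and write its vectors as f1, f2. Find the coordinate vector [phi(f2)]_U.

(-2, -3)

Column 2 of [phi]_U is the U-coordinate vector of phi(f2).
In standard coordinates phi(f2) = A f2 = (-3, 1).
Converting to U: (-3, 1) = -2f1 - 3f2, so the coordinate vector is (-2, -3).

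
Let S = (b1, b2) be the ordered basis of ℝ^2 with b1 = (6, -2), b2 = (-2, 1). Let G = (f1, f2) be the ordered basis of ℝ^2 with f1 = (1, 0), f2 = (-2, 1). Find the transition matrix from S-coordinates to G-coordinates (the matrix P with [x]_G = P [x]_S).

[[2, 0], [-2, 1]]

Take x = bj: its S-coordinates are the j-th standard unit vector, so P e_j — column j of P — equals [bj]_G.
b1 = 2f1 - 2f2, giving column 1 = (2, -2); repeating for each j gives P = [[2, 0], [-2, 1]].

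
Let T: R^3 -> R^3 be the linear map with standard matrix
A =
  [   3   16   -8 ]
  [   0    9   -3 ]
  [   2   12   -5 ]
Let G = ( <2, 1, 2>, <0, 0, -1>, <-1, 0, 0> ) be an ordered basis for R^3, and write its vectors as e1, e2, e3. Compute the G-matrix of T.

With P the matrix whose columns are e1, ..., e3, [T]_G = P^(-1) A P.
Column by column: T(e1) = A e1 = <6, 3, 6>; its G-coordinates <3, 0, 0> give column 1.
Continuing for each basis vector yields [T]_G = [[3, 3, 0], [0, 1, 2], [0, -2, 3]].

[[3, 3, 0], [0, 1, 2], [0, -2, 3]]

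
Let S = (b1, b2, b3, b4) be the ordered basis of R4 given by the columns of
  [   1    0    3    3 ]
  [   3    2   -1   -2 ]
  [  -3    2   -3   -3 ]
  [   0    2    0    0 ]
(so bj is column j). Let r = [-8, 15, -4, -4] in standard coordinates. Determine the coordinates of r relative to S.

[4, -2, -1, -3]

We seek scalars with c_1 b1 + ... + c_4 b4 = r; equivalently solve M c = r where the columns of M are b1, ..., b4.
Gaussian elimination on [M | r] yields c = (4, -2, -1, -3).
Check: 4b1 - 2b2 - b3 - 3b4 = [-8, 15, -4, -4].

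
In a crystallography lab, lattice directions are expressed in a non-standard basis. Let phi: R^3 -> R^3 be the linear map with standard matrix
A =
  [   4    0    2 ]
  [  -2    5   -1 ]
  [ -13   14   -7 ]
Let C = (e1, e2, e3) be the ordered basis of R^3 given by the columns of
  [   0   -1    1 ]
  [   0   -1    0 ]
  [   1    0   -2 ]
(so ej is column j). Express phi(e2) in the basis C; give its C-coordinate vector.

Column 2 of [phi]_C is the C-coordinate vector of phi(e2).
In standard coordinates phi(e2) = A e2 = (-4, -3, -1).
Converting to C: (-4, -3, -1) = -3e1 + 3e2 - e3, so the coordinate vector is (-3, 3, -1).

(-3, 3, -1)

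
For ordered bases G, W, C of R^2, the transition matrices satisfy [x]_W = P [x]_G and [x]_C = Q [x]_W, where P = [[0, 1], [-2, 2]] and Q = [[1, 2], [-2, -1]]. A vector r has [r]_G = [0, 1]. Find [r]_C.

[5, -4]

Apply P to get W-coordinates [1, 2], then Q to get C-coordinates.
The result is [r]_C = [5, -4].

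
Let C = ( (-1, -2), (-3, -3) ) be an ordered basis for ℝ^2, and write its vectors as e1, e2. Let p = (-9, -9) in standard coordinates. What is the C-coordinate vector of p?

(0, 3)

Write p = c_1 e1 + c_2 e2 and solve for the c_i.
System: -c_1 - 3c_2 = -9, -2c_1 - 3c_2 = -9; solving gives c_1 = 0, c_2 = 3.
Check: 0·e1 + 3e2 = (-9, -9).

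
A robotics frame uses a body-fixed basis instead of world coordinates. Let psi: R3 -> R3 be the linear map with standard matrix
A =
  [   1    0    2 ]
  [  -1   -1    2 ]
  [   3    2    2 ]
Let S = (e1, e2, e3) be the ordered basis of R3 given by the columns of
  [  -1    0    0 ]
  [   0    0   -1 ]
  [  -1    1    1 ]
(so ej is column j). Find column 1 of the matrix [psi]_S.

(3, -3, 1)

Compute psi(e1) = A e1 = (-3, -1, -5) in standard coordinates.
Then write this in S-coordinates: solve for y in y_1 e1 + ... + y_3 e3 = (-3, -1, -5).
This gives y = (3, -3, 1), which is column 1 of [psi]_S.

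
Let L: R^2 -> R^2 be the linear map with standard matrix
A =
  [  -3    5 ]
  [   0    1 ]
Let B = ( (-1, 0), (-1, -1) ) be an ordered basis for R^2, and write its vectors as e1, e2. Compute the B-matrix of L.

Let P have columns e1, e2. Then [L]_B = P^(-1) A P.
Here det P = 1, so P^(-1) is integer; computing A P first and then P^(-1)(A P) gives [[-3, 1], [0, 1]].

[[-3, 1], [0, 1]]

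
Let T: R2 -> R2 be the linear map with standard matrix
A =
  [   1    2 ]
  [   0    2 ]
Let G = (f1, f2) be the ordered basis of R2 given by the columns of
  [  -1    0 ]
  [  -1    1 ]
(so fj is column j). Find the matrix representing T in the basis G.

Let P have columns f1, f2. Then [T]_G = P^(-1) A P.
Here det P = -1, so P^(-1) is integer; computing A P first and then P^(-1)(A P) gives [[3, -2], [1, 0]].

[[3, -2], [1, 0]]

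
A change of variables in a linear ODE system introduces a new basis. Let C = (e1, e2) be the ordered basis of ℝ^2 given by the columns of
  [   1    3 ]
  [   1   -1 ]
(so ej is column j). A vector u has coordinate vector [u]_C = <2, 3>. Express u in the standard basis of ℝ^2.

<11, -1>

u = M [u]_C, where M has columns e1, e2.
Carrying out the matrix-vector product, u = <11, -1>.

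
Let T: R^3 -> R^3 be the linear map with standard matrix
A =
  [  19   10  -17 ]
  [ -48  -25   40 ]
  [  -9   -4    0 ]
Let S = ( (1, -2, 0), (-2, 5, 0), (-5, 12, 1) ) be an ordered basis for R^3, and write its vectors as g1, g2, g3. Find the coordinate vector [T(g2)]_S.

Compute T(g2) = A g2 = (12, -29, -2) in standard coordinates.
Then write this in S-coordinates: solve for y in y_1 g1 + ... + y_3 g3 = (12, -29, -2).
This gives y = (0, -1, -2), which is column 2 of [T]_S.

(0, -1, -2)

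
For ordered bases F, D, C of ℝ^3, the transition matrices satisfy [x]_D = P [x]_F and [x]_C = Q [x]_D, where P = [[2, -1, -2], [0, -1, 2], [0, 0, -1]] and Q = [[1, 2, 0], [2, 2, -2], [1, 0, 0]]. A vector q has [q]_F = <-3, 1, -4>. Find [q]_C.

Apply P to get D-coordinates <1, -9, 4>, then Q to get C-coordinates.
The result is [q]_C = <-17, -24, 1>.

<-17, -24, 1>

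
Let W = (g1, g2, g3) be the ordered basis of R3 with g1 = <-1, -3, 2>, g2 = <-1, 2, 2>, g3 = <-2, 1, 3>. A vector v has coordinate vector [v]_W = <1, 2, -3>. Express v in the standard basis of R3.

By definition v = g1 + 2g2 - 3g3.
Summing componentwise gives <3, -2, -3>.

<3, -2, -3>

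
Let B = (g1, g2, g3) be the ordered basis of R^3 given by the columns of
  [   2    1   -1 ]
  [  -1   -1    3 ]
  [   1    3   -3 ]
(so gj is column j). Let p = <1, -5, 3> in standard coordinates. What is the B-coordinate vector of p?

<0, -1, -2>

[p]_B is the unique c with M c = p, where M has columns g1, ..., g3.
Row-reducing the augmented matrix [M | p] gives c = (0, -1, -2).
Check: 0·g1 - g2 - 2g3 = <1, -5, 3>.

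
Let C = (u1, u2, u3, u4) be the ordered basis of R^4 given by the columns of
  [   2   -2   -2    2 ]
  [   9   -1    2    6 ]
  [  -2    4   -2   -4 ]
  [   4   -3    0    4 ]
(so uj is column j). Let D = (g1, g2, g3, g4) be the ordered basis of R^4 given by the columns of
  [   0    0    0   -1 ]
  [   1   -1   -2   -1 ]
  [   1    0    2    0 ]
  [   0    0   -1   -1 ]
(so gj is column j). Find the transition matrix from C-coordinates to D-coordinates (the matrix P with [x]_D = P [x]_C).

[[2, 2, 2, 0], [-1, -1, 2, 0], [-2, 1, -2, -2], [-2, 2, 2, -2]]

Take x = uj: its C-coordinates are the j-th standard unit vector, so P e_j — column j of P — equals [uj]_D.
u1 = 2g1 - g2 - 2g3 - 2g4, giving column 1 = <2, -1, -2, -2>; repeating for each j gives P = [[2, 2, 2, 0], [-1, -1, 2, 0], [-2, 1, -2, -2], [-2, 2, 2, -2]].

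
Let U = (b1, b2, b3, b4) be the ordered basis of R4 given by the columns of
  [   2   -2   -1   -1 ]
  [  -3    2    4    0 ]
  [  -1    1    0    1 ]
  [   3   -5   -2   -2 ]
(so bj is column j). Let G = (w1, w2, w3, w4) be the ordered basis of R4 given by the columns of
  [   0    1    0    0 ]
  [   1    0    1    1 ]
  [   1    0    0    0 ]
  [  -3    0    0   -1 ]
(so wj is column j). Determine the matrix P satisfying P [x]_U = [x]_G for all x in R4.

[[-1, 1, 0, 1], [2, -2, -1, -1], [-2, -1, 2, 0], [0, 2, 2, -1]]

Column j of P is [bj]_G, since P maps U-coordinates to G-coordinates.
Expressing b1 in G: b1 = -w1 + 2w2 - 2w3 + 0·w4, so column 1 of P is (-1, 2, -2, 0).
Doing the same for each bj gives P = [[-1, 1, 0, 1], [2, -2, -1, -1], [-2, -1, 2, 0], [0, 2, 2, -1]].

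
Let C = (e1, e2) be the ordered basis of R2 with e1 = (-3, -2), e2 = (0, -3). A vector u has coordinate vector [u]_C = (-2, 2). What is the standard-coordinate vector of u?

(6, -2)

The coordinates say u = -2e1 + 2e2; adding the scaled basis vectors gives (6, -2).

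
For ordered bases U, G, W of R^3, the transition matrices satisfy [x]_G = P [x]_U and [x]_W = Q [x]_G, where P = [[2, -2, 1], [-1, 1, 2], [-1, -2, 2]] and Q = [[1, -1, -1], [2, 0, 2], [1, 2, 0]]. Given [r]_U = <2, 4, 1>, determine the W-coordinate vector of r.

First [r]_G = P [r]_U = <-3, 4, -8>.
Then [r]_W = Q [r]_G = <1, -22, 5>.

<1, -22, 5>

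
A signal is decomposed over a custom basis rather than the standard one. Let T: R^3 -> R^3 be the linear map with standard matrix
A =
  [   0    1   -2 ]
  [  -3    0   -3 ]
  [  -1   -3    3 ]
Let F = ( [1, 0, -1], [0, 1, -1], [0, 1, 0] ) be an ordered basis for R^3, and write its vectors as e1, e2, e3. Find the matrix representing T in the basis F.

[[2, 3, 1], [2, 3, 2], [-2, 0, -2]]

With P the matrix whose columns are e1, ..., e3, [T]_F = P^(-1) A P.
Column by column: T(e1) = A e1 = [2, 0, -4]; its F-coordinates [2, 2, -2] give column 1.
Continuing for each basis vector yields [T]_F = [[2, 3, 1], [2, 3, 2], [-2, 0, -2]].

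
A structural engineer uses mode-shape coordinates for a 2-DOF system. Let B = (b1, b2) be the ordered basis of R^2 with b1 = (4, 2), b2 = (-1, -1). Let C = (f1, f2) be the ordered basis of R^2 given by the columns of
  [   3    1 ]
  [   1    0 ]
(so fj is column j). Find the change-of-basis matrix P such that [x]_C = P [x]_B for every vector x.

[[2, -1], [-2, 2]]

Let M have columns bj and N have columns fj. Then for every x, N [x]_C = x = M [x]_B, so P = N^(-1) M.
Since det N = -1, N^(-1) has integer entries; multiplying gives P = [[2, -1], [-2, 2]].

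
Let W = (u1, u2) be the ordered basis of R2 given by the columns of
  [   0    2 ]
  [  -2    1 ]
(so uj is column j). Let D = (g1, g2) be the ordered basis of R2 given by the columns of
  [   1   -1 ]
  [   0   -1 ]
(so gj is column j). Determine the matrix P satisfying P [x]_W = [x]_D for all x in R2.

[[2, 1], [2, -1]]

Let M have columns uj and N have columns gj. Then for every x, N [x]_D = x = M [x]_W, so P = N^(-1) M.
Since det N = -1, N^(-1) has integer entries; multiplying gives P = [[2, 1], [2, -1]].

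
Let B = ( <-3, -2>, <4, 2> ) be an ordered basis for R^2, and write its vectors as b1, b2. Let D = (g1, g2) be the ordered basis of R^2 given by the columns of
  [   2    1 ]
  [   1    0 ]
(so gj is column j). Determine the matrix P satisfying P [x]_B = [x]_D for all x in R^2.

[[-2, 2], [1, 0]]

Column j of P is [bj]_D, since P maps B-coordinates to D-coordinates.
Expressing b1 in D: b1 = -2g1 + g2, so column 1 of P is <-2, 1>.
Doing the same for each bj gives P = [[-2, 2], [1, 0]].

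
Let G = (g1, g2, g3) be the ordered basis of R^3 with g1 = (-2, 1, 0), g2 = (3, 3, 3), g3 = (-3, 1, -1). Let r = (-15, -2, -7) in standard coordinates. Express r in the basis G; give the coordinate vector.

We seek scalars with c_1 g1 + ... + c_3 g3 = r; equivalently solve M c = r where the columns of M are g1, ..., g3.
Row-reducing the augmented matrix [M | r] gives c = (3, -2, 1).
Check: 3g1 - 2g2 + g3 = (-15, -2, -7).

(3, -2, 1)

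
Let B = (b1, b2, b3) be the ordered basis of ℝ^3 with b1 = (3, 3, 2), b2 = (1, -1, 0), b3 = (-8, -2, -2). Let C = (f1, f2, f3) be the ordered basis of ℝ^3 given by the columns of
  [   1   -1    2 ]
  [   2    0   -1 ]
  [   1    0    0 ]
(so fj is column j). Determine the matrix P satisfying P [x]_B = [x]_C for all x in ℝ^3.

Take x = bj: its B-coordinates are the j-th standard unit vector, so P e_j — column j of P — equals [bj]_C.
b1 = 2f1 + f2 + f3, giving column 1 = (2, 1, 1); repeating for each j gives P = [[2, 0, -2], [1, 1, 2], [1, 1, -2]].

[[2, 0, -2], [1, 1, 2], [1, 1, -2]]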